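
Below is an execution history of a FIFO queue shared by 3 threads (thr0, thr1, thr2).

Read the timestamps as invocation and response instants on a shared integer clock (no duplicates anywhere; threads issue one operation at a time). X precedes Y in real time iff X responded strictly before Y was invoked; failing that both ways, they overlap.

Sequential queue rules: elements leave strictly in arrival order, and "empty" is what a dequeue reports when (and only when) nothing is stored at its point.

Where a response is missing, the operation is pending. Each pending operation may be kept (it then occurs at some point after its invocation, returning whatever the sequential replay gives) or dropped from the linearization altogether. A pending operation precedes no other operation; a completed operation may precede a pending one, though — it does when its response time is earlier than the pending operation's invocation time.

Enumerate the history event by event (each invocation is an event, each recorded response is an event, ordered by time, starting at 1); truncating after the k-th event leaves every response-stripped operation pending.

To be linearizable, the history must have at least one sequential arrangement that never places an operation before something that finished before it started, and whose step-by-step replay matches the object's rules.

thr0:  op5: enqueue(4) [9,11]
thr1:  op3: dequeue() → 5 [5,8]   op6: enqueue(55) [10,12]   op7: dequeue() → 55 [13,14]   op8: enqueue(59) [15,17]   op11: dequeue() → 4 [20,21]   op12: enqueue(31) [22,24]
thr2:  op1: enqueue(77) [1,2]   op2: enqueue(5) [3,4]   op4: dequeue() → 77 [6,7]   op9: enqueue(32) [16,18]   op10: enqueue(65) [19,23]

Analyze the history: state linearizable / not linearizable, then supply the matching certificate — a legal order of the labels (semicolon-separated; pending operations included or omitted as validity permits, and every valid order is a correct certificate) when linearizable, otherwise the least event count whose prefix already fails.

1. op1 enqueue(77), leaving queue <77>
2. op2 enqueue(5), leaving queue <77,5>
3. op4 dequeue() → 77, leaving queue <5>
4. op3 dequeue() → 5, leaving queue <>
5. op6 enqueue(55), leaving queue <55>
6. op5 enqueue(4), leaving queue <55,4>
7. op7 dequeue() → 55, leaving queue <4>
8. op8 enqueue(59), leaving queue <4,59>
9. op9 enqueue(32), leaving queue <4,59,32>
10. op10 enqueue(65), leaving queue <4,59,32,65>
11. op11 dequeue() → 4, leaving queue <59,32,65>
12. op12 enqueue(31), leaving queue <59,32,65,31>

linearizable — witness: op1; op2; op4; op3; op6; op5; op7; op8; op9; op10; op11; op12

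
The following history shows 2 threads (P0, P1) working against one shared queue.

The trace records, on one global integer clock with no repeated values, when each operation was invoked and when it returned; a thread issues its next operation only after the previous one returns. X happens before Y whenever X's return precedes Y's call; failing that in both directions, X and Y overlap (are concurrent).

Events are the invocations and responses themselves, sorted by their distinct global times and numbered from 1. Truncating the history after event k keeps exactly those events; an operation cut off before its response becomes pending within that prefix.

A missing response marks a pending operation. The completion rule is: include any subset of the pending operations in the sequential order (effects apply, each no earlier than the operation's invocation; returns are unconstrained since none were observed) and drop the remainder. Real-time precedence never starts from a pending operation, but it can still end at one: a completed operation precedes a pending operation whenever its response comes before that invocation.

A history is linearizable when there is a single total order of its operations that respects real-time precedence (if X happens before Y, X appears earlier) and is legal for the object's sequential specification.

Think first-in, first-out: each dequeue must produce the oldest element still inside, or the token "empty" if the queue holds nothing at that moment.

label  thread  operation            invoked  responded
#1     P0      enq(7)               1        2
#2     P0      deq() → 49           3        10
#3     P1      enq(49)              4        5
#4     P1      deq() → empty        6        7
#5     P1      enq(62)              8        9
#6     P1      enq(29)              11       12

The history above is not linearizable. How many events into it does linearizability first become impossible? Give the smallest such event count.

7

events 1..6 are linearizable, e.g. via #1, #2, #3:
after step 1 (#1 enq(7)): queue <7>
after step 2 (#2 deq() (pending, included)): queue <>
after step 3 (#3 enq(49)): queue <49>
once event 7 joins (#4's response, time 7), exhaustive search finds no witness
include/drop combinations of the 1 pending operation (#2) were all tried; none helps
sample order #1, #3, #4 (pending dropped) stalls at step 3 — #4 deq() → empty has no legal effect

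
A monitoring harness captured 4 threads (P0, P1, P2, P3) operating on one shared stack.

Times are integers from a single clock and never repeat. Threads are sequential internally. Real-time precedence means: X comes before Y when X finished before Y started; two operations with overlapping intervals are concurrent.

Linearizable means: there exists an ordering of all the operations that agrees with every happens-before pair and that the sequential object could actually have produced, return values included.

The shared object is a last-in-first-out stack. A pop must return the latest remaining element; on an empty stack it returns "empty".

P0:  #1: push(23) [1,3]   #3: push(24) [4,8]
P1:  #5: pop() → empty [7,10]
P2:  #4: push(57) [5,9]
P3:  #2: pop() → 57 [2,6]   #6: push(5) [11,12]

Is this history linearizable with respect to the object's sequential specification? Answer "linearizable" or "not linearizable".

through event 9 a valid linearization exists; event 10 (#5 responding at time 10) ends that
the 5 completed operations admit 18 real-time orders; each fails the stack replay
sample order #1, #2, #3, #4, #5 stalls at step 2 — #2 pop() → 57 has no legal effect
sample order #1, #2, #3, #5, #4 stalls at step 2 — #2 pop() → 57 has no legal effect

not linearizable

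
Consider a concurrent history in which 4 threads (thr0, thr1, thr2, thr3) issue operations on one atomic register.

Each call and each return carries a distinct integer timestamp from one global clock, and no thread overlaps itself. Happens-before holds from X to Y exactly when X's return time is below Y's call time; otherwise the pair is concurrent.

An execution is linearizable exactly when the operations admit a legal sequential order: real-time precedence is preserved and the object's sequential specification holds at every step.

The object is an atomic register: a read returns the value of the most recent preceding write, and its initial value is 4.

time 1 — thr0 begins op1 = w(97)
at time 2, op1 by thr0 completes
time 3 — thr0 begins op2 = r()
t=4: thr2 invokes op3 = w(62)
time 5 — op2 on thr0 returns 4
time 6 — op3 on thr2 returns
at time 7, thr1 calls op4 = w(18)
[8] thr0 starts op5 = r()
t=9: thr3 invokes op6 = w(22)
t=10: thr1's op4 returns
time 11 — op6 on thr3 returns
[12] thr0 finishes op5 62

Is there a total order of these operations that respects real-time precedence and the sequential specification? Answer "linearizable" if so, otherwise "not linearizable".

through event 4 a valid linearization exists; event 5 (op2 responding at time 5) ends that
exhaustive check: the 2 completed atomic register ops admit one real-time order; illegal
completion choices over the 1 pending operation (op3) were checked; none helps
e.g. op1, op2 (pending dropped): illegal at step 2, since op2 r() → 4 cannot apply there

not linearizable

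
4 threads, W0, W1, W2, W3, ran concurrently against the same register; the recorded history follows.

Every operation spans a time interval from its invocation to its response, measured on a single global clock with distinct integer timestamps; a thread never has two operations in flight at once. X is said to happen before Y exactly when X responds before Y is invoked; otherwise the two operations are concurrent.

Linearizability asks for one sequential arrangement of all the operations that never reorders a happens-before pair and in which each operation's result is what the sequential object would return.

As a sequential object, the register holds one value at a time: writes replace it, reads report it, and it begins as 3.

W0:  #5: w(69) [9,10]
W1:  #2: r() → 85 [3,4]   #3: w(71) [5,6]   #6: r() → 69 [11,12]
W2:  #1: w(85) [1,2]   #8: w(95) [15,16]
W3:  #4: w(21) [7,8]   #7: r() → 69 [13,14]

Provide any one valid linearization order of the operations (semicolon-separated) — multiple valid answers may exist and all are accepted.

#1; #2; #3; #4; #5; #6; #7; #8

step 1: #1 w(85) — value 85
step 2: #2 r() → 85 — value 85
step 3: #3 w(71) — value 71
step 4: #4 w(21) — value 21
step 5: #5 w(69) — value 69
step 6: #6 r() → 69 — value 69
step 7: #7 r() → 69 — value 69
step 8: #8 w(95) — value 95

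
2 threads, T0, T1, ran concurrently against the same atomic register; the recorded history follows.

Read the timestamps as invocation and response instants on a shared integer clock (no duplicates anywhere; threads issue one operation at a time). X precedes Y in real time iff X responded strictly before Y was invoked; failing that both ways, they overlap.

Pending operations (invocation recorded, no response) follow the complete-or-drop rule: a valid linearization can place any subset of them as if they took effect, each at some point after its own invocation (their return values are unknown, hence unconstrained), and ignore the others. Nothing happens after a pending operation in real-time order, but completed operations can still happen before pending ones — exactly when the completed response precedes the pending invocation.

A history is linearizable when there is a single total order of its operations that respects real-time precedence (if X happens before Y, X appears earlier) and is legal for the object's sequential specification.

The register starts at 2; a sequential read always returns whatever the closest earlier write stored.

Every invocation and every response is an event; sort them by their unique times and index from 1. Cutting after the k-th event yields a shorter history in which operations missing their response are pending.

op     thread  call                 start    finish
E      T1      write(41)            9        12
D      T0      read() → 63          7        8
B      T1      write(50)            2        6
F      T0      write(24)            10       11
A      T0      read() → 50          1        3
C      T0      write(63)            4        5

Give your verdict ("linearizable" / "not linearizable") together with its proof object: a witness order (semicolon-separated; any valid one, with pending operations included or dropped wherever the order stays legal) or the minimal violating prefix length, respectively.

step 1: B write(50) — value 50
step 2: A read() → 50 — value 50
step 3: C write(63) — value 63
step 4: D read() → 63 — value 63
step 5: E write(41) — value 41
step 6: F write(24) — value 24

linearizable — witness: B; A; C; D; E; F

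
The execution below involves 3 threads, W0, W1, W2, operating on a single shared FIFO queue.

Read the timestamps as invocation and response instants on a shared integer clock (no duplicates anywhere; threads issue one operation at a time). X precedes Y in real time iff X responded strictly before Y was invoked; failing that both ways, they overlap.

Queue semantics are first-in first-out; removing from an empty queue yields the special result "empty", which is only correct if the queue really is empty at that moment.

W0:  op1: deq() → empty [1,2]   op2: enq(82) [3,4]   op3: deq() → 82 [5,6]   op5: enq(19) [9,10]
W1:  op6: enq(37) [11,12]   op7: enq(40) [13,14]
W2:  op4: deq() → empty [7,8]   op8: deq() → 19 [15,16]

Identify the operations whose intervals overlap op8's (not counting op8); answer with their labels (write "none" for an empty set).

none

op8 spans [15,16]: anything still running between times 15 and 16 counts as concurrent
op1 [1,2]: before
op2 [3,4]: before
op3 [5,6]: before
op4 [7,8]: before
op5 [9,10]: before
op6 [11,12]: before
op7 [13,14]: before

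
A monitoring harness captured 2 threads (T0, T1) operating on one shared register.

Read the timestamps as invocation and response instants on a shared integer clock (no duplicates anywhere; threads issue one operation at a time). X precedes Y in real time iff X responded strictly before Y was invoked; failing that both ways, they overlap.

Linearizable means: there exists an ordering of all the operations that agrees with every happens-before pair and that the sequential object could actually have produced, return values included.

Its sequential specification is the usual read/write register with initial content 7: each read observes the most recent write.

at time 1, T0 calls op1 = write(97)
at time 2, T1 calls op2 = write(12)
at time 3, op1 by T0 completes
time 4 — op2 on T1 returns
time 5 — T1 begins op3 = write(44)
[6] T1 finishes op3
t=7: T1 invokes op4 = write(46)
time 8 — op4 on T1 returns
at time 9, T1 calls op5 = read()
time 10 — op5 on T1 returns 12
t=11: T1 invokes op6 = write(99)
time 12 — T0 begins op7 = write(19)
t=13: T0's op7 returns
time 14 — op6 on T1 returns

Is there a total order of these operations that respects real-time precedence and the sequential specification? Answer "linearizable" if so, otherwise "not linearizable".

not linearizable

cut after 9 events: linearizable; cut after 10 events (op5 responds, time 10): not linearizable
checked exhaustively: 2 real-time-consistent orders of 5 completed operations, zero legal register replays
e.g. op1, op2, op3, op4, op5: illegal at step 5, since op5 read() → 12 cannot apply there
e.g. op2, op1, op3, op4, op5: illegal at step 5, since op5 read() → 12 cannot apply there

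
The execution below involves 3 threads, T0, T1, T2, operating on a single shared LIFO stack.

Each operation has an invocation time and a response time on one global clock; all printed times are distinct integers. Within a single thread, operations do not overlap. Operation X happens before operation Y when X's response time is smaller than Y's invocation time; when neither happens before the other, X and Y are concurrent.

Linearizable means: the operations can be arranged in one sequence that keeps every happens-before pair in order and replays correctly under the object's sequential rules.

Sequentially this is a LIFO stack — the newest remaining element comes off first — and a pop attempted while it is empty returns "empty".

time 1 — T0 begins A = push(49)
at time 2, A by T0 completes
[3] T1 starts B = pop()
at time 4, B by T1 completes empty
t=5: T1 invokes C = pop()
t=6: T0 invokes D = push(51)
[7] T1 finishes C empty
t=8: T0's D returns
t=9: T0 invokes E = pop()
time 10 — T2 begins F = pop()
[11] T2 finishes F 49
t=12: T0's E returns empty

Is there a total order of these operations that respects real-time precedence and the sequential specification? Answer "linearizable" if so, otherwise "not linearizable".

cut after 3 events: linearizable; cut after 4 events (B responds, time 4): not linearizable
exactly one order of the 2 completed ops respects real time; the LIFO stack replay fails
sample order A, B stalls at step 2 — B pop() → empty has no legal effect

not linearizable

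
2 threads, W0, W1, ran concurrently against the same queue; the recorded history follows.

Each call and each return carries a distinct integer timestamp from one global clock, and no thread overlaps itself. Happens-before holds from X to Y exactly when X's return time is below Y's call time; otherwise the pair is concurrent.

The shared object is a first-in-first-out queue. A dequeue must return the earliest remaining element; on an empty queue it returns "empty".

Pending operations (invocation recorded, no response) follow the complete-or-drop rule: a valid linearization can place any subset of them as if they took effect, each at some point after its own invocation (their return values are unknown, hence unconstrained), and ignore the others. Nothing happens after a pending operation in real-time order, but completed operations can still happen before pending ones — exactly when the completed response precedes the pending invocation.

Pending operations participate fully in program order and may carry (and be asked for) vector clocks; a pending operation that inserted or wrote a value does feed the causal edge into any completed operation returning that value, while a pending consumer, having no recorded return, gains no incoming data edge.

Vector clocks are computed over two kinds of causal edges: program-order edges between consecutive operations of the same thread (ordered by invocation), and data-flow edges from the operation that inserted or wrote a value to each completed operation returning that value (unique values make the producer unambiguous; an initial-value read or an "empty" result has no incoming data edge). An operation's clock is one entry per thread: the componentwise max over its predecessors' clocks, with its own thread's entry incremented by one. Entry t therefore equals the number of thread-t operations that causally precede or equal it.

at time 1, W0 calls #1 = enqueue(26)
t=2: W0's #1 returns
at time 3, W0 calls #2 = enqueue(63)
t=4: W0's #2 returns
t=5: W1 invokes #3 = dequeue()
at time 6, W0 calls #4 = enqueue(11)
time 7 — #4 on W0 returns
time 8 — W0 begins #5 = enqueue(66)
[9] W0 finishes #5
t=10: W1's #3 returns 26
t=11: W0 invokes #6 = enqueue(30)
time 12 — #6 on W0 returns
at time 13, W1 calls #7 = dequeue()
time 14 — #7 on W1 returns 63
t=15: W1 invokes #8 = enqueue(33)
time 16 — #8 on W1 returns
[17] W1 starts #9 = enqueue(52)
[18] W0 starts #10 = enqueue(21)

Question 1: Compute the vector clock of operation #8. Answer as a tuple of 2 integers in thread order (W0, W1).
(2, 3)

root op #1, invoked 1: fresh clock plus W0's own tick → (1, 0)
#3, invoked 5, takes VC(#1)=(1, 0) under max, adds 1 for W1 → (1, 1)
#2, invoked 3, takes VC(#1)=(1, 0) under max, adds 1 for W0 → (2, 0)
#4, invoked 6, takes VC(#2)=(2, 0) under max, adds 1 for W0 → (3, 0)
#7, invoked 13, takes VC(#2)=(2, 0), VC(#3)=(1, 1) under max, adds 1 for W1 → (2, 2)
#5, invoked 8, takes VC(#4)=(3, 0) under max, adds 1 for W0 → (4, 0)
#8, invoked 15, takes VC(#7)=(2, 2) under max, adds 1 for W1 → (2, 3)
#6, invoked 11, takes VC(#5)=(4, 0) under max, adds 1 for W0 → (5, 0)
#9, invoked 17, takes VC(#8)=(2, 3) under max, adds 1 for W1 → (2, 4)
#10, invoked 18, takes VC(#6)=(5, 0) under max, adds 1 for W0 → (6, 0)
target: VC(#8) = (2, 3)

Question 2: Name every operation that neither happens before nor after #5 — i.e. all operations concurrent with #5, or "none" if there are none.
#3

#5 spans [8,9]: anything still running between times 8 and 9 counts as concurrent
#1 [1,2]: before
#2 [3,4]: before
#3 [5,10]: concurrent
#4 [6,7]: before
#6 [11,12]: after
#7 [13,14]: after
#8 [15,16]: after
#9 [17,…): after
#10 [18,…): after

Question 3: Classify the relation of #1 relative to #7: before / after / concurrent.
before

#1 spans [1,2], #7 spans [13,14]
resp(#1)=2 < inv(#7)=13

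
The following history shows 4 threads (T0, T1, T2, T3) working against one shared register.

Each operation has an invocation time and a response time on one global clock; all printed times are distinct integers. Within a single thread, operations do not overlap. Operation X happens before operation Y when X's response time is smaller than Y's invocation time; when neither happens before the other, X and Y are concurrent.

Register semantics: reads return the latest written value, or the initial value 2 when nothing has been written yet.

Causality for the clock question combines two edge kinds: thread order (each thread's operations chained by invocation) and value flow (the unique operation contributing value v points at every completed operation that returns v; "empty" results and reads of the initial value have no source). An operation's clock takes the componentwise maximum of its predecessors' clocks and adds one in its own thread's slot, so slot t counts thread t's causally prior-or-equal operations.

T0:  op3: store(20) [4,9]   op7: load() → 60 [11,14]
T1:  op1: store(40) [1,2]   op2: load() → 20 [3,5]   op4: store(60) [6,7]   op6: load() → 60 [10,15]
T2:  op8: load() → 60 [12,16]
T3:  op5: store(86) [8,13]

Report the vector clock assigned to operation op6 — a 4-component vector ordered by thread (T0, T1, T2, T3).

(1, 4, 0, 0)

root op op5, invoked 8: fresh clock plus T3's own tick → (0, 0, 0, 1)
root op op1, invoked 1: fresh clock plus T1's own tick → (0, 1, 0, 0)
root op op3, invoked 4: fresh clock plus T0's own tick → (1, 0, 0, 0)
op2 (invocation 3): componentwise max over VC(op1)=(0, 1, 0, 0), VC(op3)=(1, 0, 0, 0), +1 at T1, giving (1, 2, 0, 0)
op4 (invocation 6): componentwise max over VC(op2)=(1, 2, 0, 0), +1 at T1, giving (1, 3, 0, 0)
op8 (invocation 12): componentwise max over VC(op4)=(1, 3, 0, 0), +1 at T2, giving (1, 3, 1, 0)
op6 (invocation 10): componentwise max over VC(op4)=(1, 3, 0, 0), +1 at T1, giving (1, 4, 0, 0)
op7 (invocation 11): componentwise max over VC(op3)=(1, 0, 0, 0), VC(op4)=(1, 3, 0, 0), +1 at T0, giving (2, 3, 0, 0)
target: VC(op6) = (1, 4, 0, 0)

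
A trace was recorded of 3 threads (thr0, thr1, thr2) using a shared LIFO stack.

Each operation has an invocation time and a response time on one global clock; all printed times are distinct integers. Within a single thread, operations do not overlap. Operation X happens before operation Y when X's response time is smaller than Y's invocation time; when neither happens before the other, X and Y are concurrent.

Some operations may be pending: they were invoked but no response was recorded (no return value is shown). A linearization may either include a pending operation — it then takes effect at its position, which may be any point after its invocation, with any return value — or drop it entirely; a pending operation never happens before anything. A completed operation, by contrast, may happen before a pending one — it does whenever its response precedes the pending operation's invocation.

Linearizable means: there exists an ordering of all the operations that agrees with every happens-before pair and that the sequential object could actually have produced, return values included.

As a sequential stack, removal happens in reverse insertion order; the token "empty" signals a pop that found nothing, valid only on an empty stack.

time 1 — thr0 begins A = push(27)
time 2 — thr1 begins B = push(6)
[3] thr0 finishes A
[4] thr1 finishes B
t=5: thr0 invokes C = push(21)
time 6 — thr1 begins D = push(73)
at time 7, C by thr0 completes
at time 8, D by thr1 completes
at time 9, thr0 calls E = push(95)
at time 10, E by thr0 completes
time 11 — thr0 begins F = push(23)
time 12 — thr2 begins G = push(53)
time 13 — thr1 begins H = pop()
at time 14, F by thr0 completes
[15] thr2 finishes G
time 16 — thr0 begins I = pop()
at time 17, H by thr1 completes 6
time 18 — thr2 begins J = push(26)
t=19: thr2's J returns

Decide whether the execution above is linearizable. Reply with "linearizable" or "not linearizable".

not linearizable

already the first 17 events (up to H's response at time 17) admit no linearization; the first 16 still do
all 24 real-time-respecting orders fail — 8 completed LIFO stack operations, no legal replay
including or dropping the 1 pending operation (I) in any combination fails
take A, B, C, D, E, F, G, H (pending dropped): step 8 already fails, because H pop() → 6 cannot occur there
take A, B, C, D, E, F, H, G (pending dropped): step 7 already fails, because H pop() → 6 cannot occur there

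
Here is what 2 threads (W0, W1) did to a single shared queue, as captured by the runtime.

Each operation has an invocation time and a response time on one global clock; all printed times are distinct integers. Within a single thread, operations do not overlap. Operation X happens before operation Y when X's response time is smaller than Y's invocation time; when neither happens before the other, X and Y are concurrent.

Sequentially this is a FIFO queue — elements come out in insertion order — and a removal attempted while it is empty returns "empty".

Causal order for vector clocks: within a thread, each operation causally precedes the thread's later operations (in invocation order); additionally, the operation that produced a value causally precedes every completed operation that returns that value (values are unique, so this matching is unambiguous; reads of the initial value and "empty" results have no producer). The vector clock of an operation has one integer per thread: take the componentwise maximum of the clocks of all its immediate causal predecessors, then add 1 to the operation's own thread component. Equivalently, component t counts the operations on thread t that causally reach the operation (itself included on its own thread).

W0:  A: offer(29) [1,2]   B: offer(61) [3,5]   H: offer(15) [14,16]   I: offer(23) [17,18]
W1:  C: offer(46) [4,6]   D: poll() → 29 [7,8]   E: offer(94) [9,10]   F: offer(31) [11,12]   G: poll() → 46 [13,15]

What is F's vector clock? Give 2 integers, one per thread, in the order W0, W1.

(1, 4)

C (invocation 4): nothing precedes it; W1's component alone gives (0, 1)
A (invocation 1): nothing precedes it; W0's component alone gives (1, 0)
B, invoked 3, takes VC(A)=(1, 0) under max, adds 1 for W0 → (2, 0)
D, invoked 7, takes VC(A)=(1, 0), VC(C)=(0, 1) under max, adds 1 for W1 → (1, 2)
H, invoked 14, takes VC(B)=(2, 0) under max, adds 1 for W0 → (3, 0)
E, invoked 9, takes VC(D)=(1, 2) under max, adds 1 for W1 → (1, 3)
I, invoked 17, takes VC(H)=(3, 0) under max, adds 1 for W0 → (4, 0)
F, invoked 11, takes VC(E)=(1, 3) under max, adds 1 for W1 → (1, 4)
G, invoked 13, takes VC(C)=(0, 1), VC(F)=(1, 4) under max, adds 1 for W1 → (1, 5)
target: VC(F) = (1, 4)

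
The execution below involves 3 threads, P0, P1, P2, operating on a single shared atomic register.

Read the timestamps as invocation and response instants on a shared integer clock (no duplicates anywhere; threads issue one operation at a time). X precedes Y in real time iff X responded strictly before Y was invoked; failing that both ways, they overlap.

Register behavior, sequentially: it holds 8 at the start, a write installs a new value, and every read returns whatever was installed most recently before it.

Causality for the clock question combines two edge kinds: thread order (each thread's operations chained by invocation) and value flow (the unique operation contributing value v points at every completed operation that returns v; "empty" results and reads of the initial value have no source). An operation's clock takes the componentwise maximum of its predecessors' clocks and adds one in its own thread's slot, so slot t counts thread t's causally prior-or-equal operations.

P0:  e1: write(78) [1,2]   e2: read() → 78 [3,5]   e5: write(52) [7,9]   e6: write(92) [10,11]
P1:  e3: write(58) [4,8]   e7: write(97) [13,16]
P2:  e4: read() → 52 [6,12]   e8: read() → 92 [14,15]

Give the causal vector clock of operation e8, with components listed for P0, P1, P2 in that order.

(4, 0, 2)

VC(e3, invoked at 4): no causal predecessors; +1 on P1 → (0, 1, 0)
VC(e1, invoked at 1): no causal predecessors; +1 on P0 → (1, 0, 0)
VC(e7, invoked at 13): max of VC(e3)=(0, 1, 0), then +1 on thread P1 → (0, 2, 0)
VC(e2, invoked at 3): max of VC(e1)=(1, 0, 0), then +1 on thread P0 → (2, 0, 0)
VC(e5, invoked at 7): max of VC(e2)=(2, 0, 0), then +1 on thread P0 → (3, 0, 0)
VC(e4, invoked at 6): max of VC(e5)=(3, 0, 0), then +1 on thread P2 → (3, 0, 1)
VC(e6, invoked at 10): max of VC(e5)=(3, 0, 0), then +1 on thread P0 → (4, 0, 0)
VC(e8, invoked at 14): max of VC(e4)=(3, 0, 1), VC(e6)=(4, 0, 0), then +1 on thread P2 → (4, 0, 2)
target: VC(e8) = (4, 0, 2)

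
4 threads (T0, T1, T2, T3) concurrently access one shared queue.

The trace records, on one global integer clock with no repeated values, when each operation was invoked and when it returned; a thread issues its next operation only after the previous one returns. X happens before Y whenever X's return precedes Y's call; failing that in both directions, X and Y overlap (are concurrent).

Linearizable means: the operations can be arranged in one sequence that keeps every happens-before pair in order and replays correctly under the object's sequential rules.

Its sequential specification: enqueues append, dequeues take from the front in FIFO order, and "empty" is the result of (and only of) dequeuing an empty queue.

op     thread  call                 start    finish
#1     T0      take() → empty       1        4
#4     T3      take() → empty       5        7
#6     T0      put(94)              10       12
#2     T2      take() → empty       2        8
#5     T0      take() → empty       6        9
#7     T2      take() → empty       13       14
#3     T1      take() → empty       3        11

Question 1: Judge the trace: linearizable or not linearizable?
the violation lands at event 14, #7's response at time 14: events 1..13 linearize, events 1..14 do not
all 48 real-time-respecting orders fail — 7 completed queue operations, no legal replay
e.g. #1, #2, #3, #4, #5, #6, #7: illegal at step 7, since #7 take() → empty cannot apply there
e.g. #1, #2, #3, #5, #4, #6, #7: illegal at step 7, since #7 take() → empty cannot apply there

not linearizable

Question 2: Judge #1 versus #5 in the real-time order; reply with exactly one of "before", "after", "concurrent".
#1 spans [1,4], #5 spans [6,9]
resp(#1)=4 < inv(#5)=6

before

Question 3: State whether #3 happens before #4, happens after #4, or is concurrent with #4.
#3 spans [3,11], #4 spans [5,7]
the intervals overlap in both directions

concurrent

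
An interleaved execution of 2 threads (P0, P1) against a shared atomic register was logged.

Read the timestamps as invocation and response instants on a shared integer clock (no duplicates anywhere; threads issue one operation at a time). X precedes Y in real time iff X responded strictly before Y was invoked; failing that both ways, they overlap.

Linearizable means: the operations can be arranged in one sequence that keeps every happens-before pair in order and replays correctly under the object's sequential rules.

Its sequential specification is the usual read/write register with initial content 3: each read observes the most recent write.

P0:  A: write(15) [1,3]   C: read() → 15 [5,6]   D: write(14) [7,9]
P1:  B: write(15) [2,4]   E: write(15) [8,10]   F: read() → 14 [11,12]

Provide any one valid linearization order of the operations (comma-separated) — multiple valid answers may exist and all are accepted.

after step 1 (A write(15)): value 15
after step 2 (B write(15)): value 15
after step 3 (C read() → 15): value 15
after step 4 (E write(15)): value 15
after step 5 (D write(14)): value 14
after step 6 (F read() → 14): value 14

A, B, C, E, D, F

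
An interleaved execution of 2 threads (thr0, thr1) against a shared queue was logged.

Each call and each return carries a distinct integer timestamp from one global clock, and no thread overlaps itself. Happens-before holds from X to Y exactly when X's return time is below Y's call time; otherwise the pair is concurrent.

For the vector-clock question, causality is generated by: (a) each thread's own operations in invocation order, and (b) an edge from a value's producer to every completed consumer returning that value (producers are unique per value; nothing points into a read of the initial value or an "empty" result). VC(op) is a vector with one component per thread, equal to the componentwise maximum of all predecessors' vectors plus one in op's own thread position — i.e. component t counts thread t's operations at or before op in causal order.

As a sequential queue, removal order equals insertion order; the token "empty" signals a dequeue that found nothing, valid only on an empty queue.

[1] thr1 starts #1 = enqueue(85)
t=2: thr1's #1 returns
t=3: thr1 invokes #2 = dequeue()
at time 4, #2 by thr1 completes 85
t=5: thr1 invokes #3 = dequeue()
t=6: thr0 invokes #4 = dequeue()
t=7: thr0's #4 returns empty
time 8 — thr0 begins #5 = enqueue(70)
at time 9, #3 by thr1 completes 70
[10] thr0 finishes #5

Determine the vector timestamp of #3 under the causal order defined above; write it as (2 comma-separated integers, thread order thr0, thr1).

invoked at 1, #1 has no predecessors; its own thr1 bump gives (0, 1)
invoked at 6, #4 has no predecessors; its own thr0 bump gives (1, 0)
from VC(#1)=(0, 1), #2 (invoked 3) maxes components and bumps thr1 → (0, 2)
from VC(#4)=(1, 0), #5 (invoked 8) maxes components and bumps thr0 → (2, 0)
from VC(#2)=(0, 2), VC(#5)=(2, 0), #3 (invoked 5) maxes components and bumps thr1 → (2, 3)
target: VC(#3) = (2, 3)

(2, 3)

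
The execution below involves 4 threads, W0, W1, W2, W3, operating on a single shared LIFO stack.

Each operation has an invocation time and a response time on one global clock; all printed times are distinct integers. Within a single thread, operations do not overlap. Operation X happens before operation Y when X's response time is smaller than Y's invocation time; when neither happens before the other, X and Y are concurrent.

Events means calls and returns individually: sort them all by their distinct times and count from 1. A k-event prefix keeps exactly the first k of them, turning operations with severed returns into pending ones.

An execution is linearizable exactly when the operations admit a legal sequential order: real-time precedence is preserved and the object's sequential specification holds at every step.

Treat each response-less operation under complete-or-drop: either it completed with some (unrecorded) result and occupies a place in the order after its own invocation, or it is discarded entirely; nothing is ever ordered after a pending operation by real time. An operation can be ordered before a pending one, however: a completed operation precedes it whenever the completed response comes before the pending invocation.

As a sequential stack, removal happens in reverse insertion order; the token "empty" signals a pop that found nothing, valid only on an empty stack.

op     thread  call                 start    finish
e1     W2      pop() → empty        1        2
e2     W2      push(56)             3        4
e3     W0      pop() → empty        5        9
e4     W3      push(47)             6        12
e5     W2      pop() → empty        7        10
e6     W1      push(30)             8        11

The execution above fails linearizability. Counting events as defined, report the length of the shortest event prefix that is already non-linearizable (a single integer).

events 1..9 are still linearizable — one witness is e1, e2, e5, e3:
after step 1 (e1 pop() → empty): stack <>
after step 2 (e2 push(56)): stack <56>
after step 3 (e5 pop() (pending, included)): stack <>
after step 4 (e3 pop() → empty): stack <>
adding event 10 (e5 responds at 10) leaves no legal real-time order
every completion of the 2 pending operations (e4, e6) was checked; none linearizes
one such order, e1, e2, e3, e5 (pending dropped), breaks at step 3 where e3 pop() → empty is illegal
one such order, e1, e2, e5, e3 (pending dropped), breaks at step 3 where e5 pop() → empty is illegal

10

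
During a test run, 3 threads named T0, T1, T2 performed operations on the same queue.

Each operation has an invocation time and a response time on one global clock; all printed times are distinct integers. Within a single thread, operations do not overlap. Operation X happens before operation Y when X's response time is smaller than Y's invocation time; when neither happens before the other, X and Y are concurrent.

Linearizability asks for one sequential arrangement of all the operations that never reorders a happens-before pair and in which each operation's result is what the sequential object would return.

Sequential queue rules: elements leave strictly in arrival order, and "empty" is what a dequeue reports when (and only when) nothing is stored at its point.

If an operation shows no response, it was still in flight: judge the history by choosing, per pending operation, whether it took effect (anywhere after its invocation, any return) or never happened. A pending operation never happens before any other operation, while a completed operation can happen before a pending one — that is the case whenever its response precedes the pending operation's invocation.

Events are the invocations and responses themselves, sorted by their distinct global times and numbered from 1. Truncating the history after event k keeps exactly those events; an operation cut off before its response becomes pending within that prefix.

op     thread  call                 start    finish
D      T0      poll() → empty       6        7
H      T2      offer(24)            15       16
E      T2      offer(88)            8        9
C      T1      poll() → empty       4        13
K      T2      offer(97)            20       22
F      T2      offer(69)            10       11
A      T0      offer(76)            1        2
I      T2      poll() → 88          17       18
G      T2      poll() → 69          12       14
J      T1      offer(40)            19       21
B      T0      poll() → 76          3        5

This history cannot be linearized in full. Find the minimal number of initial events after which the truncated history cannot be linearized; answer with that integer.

a valid linearization of events 1..13 exists, for instance A, B, C, D, E, F:
step 1: A offer(76) — queue <76>
step 2: B poll() → 76 — queue <>
step 3: C poll() → empty — queue <>
step 4: D poll() → empty — queue <>
step 5: E offer(88) — queue <88>
step 6: F offer(69) — queue <88,69>
adding event 14 (G responds at 14) leaves no legal real-time order
e.g. A, B, C, D, E, F, G: illegal at step 7, since G poll() → 69 cannot apply there
e.g. A, B, D, C, E, F, G: illegal at step 7, since G poll() → 69 cannot apply there

14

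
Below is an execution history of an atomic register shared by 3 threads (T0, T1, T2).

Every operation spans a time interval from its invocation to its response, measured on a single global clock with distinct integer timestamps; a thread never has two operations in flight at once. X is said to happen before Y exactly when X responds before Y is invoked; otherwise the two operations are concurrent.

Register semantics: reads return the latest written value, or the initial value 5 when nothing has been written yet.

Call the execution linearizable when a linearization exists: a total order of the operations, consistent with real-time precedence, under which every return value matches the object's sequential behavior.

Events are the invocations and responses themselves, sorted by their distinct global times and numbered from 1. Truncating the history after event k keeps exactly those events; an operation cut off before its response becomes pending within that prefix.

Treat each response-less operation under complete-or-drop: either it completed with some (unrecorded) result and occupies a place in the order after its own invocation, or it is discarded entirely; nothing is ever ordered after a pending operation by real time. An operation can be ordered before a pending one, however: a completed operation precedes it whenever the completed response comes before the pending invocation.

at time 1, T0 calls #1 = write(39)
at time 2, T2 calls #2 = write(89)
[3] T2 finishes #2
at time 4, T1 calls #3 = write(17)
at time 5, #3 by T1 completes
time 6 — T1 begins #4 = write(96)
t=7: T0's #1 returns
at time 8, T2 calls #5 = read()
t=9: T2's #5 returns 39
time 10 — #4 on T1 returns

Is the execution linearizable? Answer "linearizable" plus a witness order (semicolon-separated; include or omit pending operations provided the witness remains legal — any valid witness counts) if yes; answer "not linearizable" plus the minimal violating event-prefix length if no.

after step 1 (#2 write(89)): value 89
after step 2 (#3 write(17)): value 17
after step 3 (#1 write(39)): value 39
after step 4 (#5 read() → 39): value 39
after step 5 (#4 write(96)): value 96

linearizable — witness: #2; #3; #1; #5; #4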